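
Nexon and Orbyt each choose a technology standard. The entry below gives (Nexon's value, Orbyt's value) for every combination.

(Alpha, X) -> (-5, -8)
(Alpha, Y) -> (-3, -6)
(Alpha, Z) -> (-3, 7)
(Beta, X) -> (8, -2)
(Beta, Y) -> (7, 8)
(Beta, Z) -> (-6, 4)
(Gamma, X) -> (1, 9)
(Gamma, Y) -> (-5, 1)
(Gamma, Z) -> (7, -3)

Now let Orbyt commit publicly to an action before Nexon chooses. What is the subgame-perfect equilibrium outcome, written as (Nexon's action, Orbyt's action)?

Solve by backward induction (Orbyt leads).
- X: Nexon compares -5, 8, 1 and picks Beta; Orbyt would get -2.
- Y: Nexon compares -3, 7, -5 and picks Beta; Orbyt would get 8.
- Z: Nexon compares -3, -6, 7 and picks Gamma; Orbyt would get -3.
Among -2, 8, -3, the best is 8 at Y. Subgame-perfect outcome: (Beta, Y) with payoffs (7, 8).

(Beta, Y)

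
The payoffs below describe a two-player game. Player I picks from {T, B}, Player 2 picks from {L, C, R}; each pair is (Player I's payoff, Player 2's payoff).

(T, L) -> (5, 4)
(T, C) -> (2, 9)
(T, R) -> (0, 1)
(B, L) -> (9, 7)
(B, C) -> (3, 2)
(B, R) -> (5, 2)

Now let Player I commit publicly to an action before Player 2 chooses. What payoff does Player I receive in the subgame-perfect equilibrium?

Solve by backward induction (Player I leads).
- T: Player 2 compares 4, 9, 1 and picks C; Player I would get 2.
- B: Player 2 compares 7, 2, 2 and picks L; Player I would get 9.
Player I's induced payoffs are 2, 9, so Player I commits to B. Subgame-perfect outcome: (B, L) with payoffs (9, 7).

9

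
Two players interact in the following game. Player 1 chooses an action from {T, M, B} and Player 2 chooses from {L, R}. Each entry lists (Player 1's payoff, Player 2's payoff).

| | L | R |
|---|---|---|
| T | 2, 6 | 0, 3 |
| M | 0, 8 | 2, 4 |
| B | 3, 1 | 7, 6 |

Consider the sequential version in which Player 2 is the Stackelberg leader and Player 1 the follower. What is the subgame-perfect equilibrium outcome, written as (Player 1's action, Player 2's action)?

(B, R)

Backward induction with Player 2 moving first.
- L: Player 1 compares 2, 0, 3 and picks B; Player 2 would get 1.
- R: Player 1 compares 0, 2, 7 and picks B; Player 2 would get 6.
Among 1, 6, the best is 6 at R. Subgame-perfect outcome: (B, R) with payoffs (7, 6).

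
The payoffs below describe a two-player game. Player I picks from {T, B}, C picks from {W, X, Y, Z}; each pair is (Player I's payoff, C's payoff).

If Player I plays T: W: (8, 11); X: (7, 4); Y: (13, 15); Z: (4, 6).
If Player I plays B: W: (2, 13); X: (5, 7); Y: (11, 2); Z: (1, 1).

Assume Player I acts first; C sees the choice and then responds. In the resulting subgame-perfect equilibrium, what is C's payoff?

15

C best-responds to each possible Player I move:
- T: C compares 11, 4, 15, 6 and picks Y; Player I would get 13.
- B: C compares 13, 7, 2, 1 and picks W; Player I would get 2.
Player I's induced payoffs are 13, 2, so Player I commits to T. Subgame-perfect outcome: (T, Y) with payoffs (13, 15).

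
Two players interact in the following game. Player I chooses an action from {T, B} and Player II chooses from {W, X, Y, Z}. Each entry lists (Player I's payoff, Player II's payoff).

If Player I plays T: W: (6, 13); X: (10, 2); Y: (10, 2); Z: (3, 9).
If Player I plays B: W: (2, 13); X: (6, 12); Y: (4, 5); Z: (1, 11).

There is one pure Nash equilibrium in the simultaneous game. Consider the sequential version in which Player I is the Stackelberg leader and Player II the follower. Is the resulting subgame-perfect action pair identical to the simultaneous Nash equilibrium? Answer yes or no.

yes

Work backward from Player II's decision.
- T: BR = W, leader payoff 6.
- B: BR = W, leader payoff 2.
Maximizing over 6, 2, Player I chooses T. Subgame-perfect outcome: (T, W) with payoffs (6, 13).
Under simultaneous play:
Player I's best replies: W→T; X→T; Y→T; Z→T.
Player II's best replies: T→W; B→W.
Only (T, W) has each player best-responding; Nash payoffs (6, 13).
Sequential outcome (T, W) coincides with the Nash profile (T, W).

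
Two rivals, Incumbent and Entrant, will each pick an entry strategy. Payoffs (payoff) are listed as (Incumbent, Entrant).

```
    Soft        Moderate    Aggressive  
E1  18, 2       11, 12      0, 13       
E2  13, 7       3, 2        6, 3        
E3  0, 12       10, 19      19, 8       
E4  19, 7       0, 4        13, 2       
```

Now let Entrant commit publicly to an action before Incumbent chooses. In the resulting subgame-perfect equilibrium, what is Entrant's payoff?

12

Incumbent best-responds to each possible Entrant move:
- Soft → Incumbent plays E4 (best of 18, 13, 0, 19); Entrant gets 7.
- Moderate → Incumbent plays E1 (best of 11, 3, 10, 0); Entrant gets 12.
- Aggressive → Incumbent plays E3 (best of 0, 6, 19, 13); Entrant gets 8.
Entrant's induced payoffs are 7, 12, 8, so Entrant commits to Moderate. Subgame-perfect outcome: (E1, Moderate) with payoffs (11, 12).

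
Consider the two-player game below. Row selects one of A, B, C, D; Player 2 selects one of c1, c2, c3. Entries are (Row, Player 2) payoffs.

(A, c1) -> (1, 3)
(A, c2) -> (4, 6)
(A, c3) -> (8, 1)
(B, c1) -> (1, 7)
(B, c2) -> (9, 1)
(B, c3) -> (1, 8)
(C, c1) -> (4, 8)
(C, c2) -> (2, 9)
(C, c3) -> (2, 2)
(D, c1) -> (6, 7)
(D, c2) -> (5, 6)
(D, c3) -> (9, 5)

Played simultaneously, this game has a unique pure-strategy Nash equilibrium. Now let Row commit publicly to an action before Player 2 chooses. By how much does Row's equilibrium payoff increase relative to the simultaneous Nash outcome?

0

Player 2 best-responds to each possible Row move:
- A → Player 2 plays c2 (best of 3, 6, 1); Row gets 4.
- B → Player 2 plays c3 (best of 7, 1, 8); Row gets 1.
- C → Player 2 plays c2 (best of 8, 9, 2); Row gets 2.
- D → Player 2 plays c1 (best of 7, 6, 5); Row gets 6.
Among 4, 1, 2, 6, the best is 6 at D. Subgame-perfect outcome: (D, c1) with payoffs (6, 7).
Now find the simultaneous Nash equilibrium.
Row's best replies: c1→D; c2→B; c3→D.
Player 2's best replies: A→c2; B→c3; C→c2; D→c1.
The unique mutual best reply is (D, c1), giving (6, 7).
Row's commitment gain: 6 − 6 = 0.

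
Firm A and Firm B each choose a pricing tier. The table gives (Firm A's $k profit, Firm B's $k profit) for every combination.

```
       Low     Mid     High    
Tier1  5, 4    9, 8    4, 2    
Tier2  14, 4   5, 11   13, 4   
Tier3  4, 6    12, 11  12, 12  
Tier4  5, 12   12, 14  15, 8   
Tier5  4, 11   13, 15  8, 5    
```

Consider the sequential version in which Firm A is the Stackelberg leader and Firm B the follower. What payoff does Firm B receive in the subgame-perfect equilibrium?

Work backward from Firm B's decision.
- Tier1: BR = Mid, leader payoff 9.
- Tier2: BR = Mid, leader payoff 5.
- Tier3: BR = High, leader payoff 12.
- Tier4: BR = Mid, leader payoff 12.
- Tier5: BR = Mid, leader payoff 13.
Among 9, 5, 12, 12, 13, the best is 13 at Tier5. Subgame-perfect outcome: (Tier5, Mid) with payoffs (13, 15).

15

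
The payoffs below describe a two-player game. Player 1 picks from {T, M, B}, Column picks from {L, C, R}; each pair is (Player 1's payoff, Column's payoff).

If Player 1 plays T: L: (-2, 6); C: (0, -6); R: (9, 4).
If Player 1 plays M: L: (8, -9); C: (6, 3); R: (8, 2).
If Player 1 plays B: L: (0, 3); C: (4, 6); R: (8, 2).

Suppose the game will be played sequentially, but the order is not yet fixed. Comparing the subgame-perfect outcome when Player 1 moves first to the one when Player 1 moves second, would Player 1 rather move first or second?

second

If Player 1 leads: Column's best replies are T→L, M→C, B→C; Player 1's induced payoffs -2, 6, 4; outcome (M, C), payoffs (6, 3).
If Column leads: Player 1's best replies are L→M, C→M, R→T; Column's induced payoffs -9, 3, 4; outcome (T, R), payoffs (9, 4).
Player 1 gets 6 moving first and 9 moving second, so Player 1 prefers to move second.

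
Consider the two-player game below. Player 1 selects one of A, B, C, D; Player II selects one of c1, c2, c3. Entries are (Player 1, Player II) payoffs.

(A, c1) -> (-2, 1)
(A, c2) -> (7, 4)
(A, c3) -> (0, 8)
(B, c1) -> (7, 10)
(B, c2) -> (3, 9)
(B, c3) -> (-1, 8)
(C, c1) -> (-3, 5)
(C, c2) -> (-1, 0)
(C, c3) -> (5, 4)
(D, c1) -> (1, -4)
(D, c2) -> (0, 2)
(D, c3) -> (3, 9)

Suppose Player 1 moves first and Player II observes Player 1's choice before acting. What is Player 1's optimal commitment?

B

Work backward from Player II's decision.
- A: BR = c3, leader payoff 0.
- B: BR = c1, leader payoff 7.
- C: BR = c1, leader payoff -3.
- D: BR = c3, leader payoff 3.
Player 1's induced payoffs are 0, 7, -3, 3, so Player 1 commits to B. Subgame-perfect outcome: (B, c1) with payoffs (7, 10).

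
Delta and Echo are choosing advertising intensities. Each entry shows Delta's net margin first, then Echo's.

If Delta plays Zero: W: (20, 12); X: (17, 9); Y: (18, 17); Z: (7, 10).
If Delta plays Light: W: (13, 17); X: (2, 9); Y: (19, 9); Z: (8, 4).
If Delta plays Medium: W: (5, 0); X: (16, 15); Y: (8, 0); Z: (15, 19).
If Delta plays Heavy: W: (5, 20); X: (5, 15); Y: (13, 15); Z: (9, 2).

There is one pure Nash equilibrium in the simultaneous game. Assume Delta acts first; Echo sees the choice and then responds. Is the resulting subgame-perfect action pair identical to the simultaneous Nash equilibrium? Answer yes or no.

Echo best-responds to each possible Delta move:
- Zero: BR = Y, leader payoff 18.
- Light: BR = W, leader payoff 13.
- Medium: BR = Z, leader payoff 15.
- Heavy: BR = W, leader payoff 5.
Among 18, 13, 15, 5, the best is 18 at Zero. Subgame-perfect outcome: (Zero, Y) with payoffs (18, 17).
Under simultaneous play:
Delta's best replies: W→Zero; X→Zero; Y→Light; Z→Medium.
Echo's best replies: Zero→Y; Light→W; Medium→Z; Heavy→W.
Only (Medium, Z) has each player best-responding; Nash payoffs (15, 19).
Sequential outcome (Zero, Y) differs from the Nash profile (Medium, Z).

no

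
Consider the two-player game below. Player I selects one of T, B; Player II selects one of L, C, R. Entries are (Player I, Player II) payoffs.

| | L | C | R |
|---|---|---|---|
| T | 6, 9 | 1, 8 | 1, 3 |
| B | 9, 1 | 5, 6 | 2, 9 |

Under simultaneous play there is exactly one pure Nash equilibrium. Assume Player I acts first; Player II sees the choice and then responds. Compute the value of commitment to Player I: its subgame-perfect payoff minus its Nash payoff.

Player II best-responds to each possible Player I move:
- T: Player II compares 9, 8, 3 and picks L; Player I would get 6.
- B: Player II compares 1, 6, 9 and picks R; Player I would get 2.
Maximizing over 6, 2, Player I chooses T. Subgame-perfect outcome: (T, L) with payoffs (6, 9).
Now find the simultaneous Nash equilibrium.
Player I's best replies: L→B; C→B; R→B.
Player II's best replies: T→L; B→R.
The unique mutual best reply is (B, R), giving (2, 9).
Player I's commitment gain: 6 − 2 = 4.

4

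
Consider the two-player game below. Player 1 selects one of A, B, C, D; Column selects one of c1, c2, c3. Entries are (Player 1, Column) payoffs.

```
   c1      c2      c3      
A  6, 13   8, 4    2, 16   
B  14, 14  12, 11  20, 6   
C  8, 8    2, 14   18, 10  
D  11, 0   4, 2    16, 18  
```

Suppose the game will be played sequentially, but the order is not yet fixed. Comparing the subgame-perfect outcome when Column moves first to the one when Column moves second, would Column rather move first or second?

second

If Player 1 leads: Column's best replies are A→c3, B→c1, C→c2, D→c3; Player 1's induced payoffs 2, 14, 2, 16; outcome (D, c3), payoffs (16, 18).
If Column leads: Player 1's best replies are c1→B, c2→B, c3→B; Column's induced payoffs 14, 11, 6; outcome (B, c1), payoffs (14, 14).
Column gets 14 moving first and 18 moving second, so Column prefers to move second.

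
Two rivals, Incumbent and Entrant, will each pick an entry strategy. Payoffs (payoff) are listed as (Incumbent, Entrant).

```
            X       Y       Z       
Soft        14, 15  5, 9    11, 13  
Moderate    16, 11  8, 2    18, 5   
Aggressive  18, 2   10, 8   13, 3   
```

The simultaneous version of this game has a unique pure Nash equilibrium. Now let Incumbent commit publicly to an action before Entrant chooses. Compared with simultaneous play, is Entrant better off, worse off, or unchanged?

better off

Solve by backward induction (Incumbent leads).
- Soft: Entrant compares 15, 9, 13 and picks X; Incumbent would get 14.
- Moderate: Entrant compares 11, 2, 5 and picks X; Incumbent would get 16.
- Aggressive: Entrant compares 2, 8, 3 and picks Y; Incumbent would get 10.
Maximizing over 14, 16, 10, Incumbent chooses Moderate. Subgame-perfect outcome: (Moderate, X) with payoffs (16, 11).
Now find the simultaneous Nash equilibrium.
Incumbent's best replies: X→Aggressive; Y→Aggressive; Z→Moderate.
Entrant's best replies: Soft→X; Moderate→X; Aggressive→Y.
The unique mutual best reply is (Aggressive, Y), giving (10, 8).
Entrant earns 11 sequentially versus 8 at the Nash outcome: better off.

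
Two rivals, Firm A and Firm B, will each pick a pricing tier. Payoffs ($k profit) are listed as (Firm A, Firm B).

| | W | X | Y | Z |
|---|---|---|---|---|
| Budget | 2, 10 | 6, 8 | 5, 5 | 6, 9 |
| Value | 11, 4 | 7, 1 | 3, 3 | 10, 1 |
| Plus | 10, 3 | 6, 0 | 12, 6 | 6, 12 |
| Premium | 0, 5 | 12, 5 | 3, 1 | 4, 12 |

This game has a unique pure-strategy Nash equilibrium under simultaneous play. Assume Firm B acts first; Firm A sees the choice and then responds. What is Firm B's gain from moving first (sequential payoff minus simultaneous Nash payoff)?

2

Firm A best-responds to each possible Firm B move:
- W: Firm A compares 2, 11, 10, 0 and picks Value; Firm B would get 4.
- X: Firm A compares 6, 7, 6, 12 and picks Premium; Firm B would get 5.
- Y: Firm A compares 5, 3, 12, 3 and picks Plus; Firm B would get 6.
- Z: Firm A compares 6, 10, 6, 4 and picks Value; Firm B would get 1.
Firm B's induced payoffs are 4, 5, 6, 1, so Firm B commits to Y. Subgame-perfect outcome: (Plus, Y) with payoffs (12, 6).
Now find the simultaneous Nash equilibrium.
Firm A's best replies: W→Value; X→Premium; Y→Plus; Z→Value.
Firm B's best replies: Budget→W; Value→W; Plus→Z; Premium→Z.
The unique mutual best reply is (Value, W), giving (11, 4).
Firm B's commitment gain: 6 − 4 = 2.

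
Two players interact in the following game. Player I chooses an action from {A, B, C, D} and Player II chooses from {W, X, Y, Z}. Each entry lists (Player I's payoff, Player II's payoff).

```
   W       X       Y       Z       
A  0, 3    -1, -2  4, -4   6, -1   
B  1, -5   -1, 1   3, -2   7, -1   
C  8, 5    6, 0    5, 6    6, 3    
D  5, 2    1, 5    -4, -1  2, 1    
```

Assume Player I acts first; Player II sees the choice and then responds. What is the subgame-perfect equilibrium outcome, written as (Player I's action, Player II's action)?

(C, Y)

Solve by backward induction (Player I leads).
- A → Player II plays W (best of 3, -2, -4, -1); Player I gets 0.
- B → Player II plays X (best of -5, 1, -2, -1); Player I gets -1.
- C → Player II plays Y (best of 5, 0, 6, 3); Player I gets 5.
- D → Player II plays X (best of 2, 5, -1, 1); Player I gets 1.
Among 0, -1, 5, 1, the best is 5 at C. Subgame-perfect outcome: (C, Y) with payoffs (5, 6).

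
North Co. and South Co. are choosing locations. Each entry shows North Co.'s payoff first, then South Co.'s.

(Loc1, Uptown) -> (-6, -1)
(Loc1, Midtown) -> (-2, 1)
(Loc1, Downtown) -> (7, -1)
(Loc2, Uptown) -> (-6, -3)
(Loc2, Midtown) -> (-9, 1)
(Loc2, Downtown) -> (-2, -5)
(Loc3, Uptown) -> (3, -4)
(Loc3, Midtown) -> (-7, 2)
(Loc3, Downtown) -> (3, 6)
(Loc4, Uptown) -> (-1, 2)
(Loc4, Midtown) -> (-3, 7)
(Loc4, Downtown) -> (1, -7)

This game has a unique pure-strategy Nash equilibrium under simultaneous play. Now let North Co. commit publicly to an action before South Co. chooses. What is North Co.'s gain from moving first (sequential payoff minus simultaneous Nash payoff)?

5

South Co. best-responds to each possible North Co. move:
- Loc1 → South Co. plays Midtown (best of -1, 1, -1); North Co. gets -2.
- Loc2 → South Co. plays Midtown (best of -3, 1, -5); North Co. gets -9.
- Loc3 → South Co. plays Downtown (best of -4, 2, 6); North Co. gets 3.
- Loc4 → South Co. plays Midtown (best of 2, 7, -7); North Co. gets -3.
Maximizing over -2, -9, 3, -3, North Co. chooses Loc3. Subgame-perfect outcome: (Loc3, Downtown) with payoffs (3, 6).
For the simultaneous game, intersect best replies.
North Co.'s best replies: Uptown→Loc3; Midtown→Loc1; Downtown→Loc1.
South Co.'s best replies: Loc1→Midtown; Loc2→Midtown; Loc3→Downtown; Loc4→Midtown.
Only (Loc1, Midtown) has each player best-responding; Nash payoffs (-2, 1).
North Co.'s commitment gain: 3 − -2 = 5.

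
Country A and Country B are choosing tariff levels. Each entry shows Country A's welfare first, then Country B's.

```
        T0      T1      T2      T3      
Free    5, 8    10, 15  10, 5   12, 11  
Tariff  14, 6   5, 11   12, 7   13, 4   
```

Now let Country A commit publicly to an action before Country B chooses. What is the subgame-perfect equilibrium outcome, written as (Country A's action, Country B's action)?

Work backward from Country B's decision.
- Free: Country B compares 8, 15, 5, 11 and picks T1; Country A would get 10.
- Tariff: Country B compares 6, 11, 7, 4 and picks T1; Country A would get 5.
Maximizing over 10, 5, Country A chooses Free. Subgame-perfect outcome: (Free, T1) with payoffs (10, 15).

(Free, T1)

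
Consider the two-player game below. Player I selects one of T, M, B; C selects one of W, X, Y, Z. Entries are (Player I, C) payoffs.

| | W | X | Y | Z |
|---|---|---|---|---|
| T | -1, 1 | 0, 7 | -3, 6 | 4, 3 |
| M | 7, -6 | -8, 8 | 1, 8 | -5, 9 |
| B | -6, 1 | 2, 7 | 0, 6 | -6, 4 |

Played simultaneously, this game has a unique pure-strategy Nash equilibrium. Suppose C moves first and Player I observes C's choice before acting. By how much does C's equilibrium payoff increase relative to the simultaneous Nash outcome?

Solve by backward induction (C leads).
- W → Player I plays M (best of -1, 7, -6); C gets -6.
- X → Player I plays B (best of 0, -8, 2); C gets 7.
- Y → Player I plays M (best of -3, 1, 0); C gets 8.
- Z → Player I plays T (best of 4, -5, -6); C gets 3.
Maximizing over -6, 7, 8, 3, C chooses Y. Subgame-perfect outcome: (M, Y) with payoffs (1, 8).
Under simultaneous play:
Player I's best replies: W→M; X→B; Y→M; Z→T.
C's best replies: T→X; M→Z; B→X.
The unique mutual best reply is (B, X), giving (2, 7).
C's commitment gain: 8 − 7 = 1.

1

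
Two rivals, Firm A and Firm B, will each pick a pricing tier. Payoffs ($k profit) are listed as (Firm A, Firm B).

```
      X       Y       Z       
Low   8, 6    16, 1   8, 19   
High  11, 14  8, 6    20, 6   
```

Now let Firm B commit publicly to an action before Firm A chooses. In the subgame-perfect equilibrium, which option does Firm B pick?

X

Work backward from Firm A's decision.
- X: Firm A compares 8, 11 and picks High; Firm B would get 14.
- Y: Firm A compares 16, 8 and picks Low; Firm B would get 1.
- Z: Firm A compares 8, 20 and picks High; Firm B would get 6.
Maximizing over 14, 1, 6, Firm B chooses X. Subgame-perfect outcome: (High, X) with payoffs (11, 14).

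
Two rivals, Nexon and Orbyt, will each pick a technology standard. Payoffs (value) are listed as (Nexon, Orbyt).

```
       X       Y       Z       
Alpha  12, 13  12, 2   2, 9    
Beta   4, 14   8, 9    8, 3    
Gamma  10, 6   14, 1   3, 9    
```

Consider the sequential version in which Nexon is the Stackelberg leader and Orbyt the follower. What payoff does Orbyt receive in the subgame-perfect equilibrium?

13

Solve by backward induction (Nexon leads).
- Alpha → Orbyt plays X (best of 13, 2, 9); Nexon gets 12.
- Beta → Orbyt plays X (best of 14, 9, 3); Nexon gets 4.
- Gamma → Orbyt plays Z (best of 6, 1, 9); Nexon gets 3.
Maximizing over 12, 4, 3, Nexon chooses Alpha. Subgame-perfect outcome: (Alpha, X) with payoffs (12, 13).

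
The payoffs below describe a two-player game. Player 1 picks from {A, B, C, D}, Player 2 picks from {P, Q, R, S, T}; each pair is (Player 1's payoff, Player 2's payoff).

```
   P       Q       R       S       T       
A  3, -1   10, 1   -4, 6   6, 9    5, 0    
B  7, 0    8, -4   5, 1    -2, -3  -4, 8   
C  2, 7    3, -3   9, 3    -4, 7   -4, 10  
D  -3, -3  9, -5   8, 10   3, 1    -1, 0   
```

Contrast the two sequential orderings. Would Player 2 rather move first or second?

If Player 1 leads: Player 2's best replies are A→S, B→T, C→T, D→R; Player 1's induced payoffs 6, -4, -4, 8; outcome (D, R), payoffs (8, 10).
If Player 2 leads: Player 1's best replies are P→B, Q→A, R→C, S→A, T→A; Player 2's induced payoffs 0, 1, 3, 9, 0; outcome (A, S), payoffs (6, 9).
Player 2 gets 9 moving first and 10 moving second, so Player 2 prefers to move second.

second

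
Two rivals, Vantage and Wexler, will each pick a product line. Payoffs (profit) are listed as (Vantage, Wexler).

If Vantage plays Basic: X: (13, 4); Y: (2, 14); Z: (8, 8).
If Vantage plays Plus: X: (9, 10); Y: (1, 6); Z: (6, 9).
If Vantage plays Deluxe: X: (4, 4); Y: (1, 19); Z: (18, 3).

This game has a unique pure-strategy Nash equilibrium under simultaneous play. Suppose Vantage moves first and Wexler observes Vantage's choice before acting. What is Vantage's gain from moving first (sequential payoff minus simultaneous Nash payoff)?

7

Backward induction with Vantage moving first.
- Basic → Wexler plays Y (best of 4, 14, 8); Vantage gets 2.
- Plus → Wexler plays X (best of 10, 6, 9); Vantage gets 9.
- Deluxe → Wexler plays Y (best of 4, 19, 3); Vantage gets 1.
Vantage's induced payoffs are 2, 9, 1, so Vantage commits to Plus. Subgame-perfect outcome: (Plus, X) with payoffs (9, 10).
Now find the simultaneous Nash equilibrium.
Vantage's best replies: X→Basic; Y→Basic; Z→Deluxe.
Wexler's best replies: Basic→Y; Plus→X; Deluxe→Y.
The unique mutual best reply is (Basic, Y), giving (2, 14).
Vantage's commitment gain: 9 − 2 = 7.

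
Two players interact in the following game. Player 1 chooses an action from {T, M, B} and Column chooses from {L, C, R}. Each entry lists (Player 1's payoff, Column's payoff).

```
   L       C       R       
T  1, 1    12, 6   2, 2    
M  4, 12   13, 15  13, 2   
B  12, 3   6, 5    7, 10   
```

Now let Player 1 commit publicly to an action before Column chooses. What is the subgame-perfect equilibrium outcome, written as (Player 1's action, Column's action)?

Backward induction with Player 1 moving first.
- T: Column compares 1, 6, 2 and picks C; Player 1 would get 12.
- M: Column compares 12, 15, 2 and picks C; Player 1 would get 13.
- B: Column compares 3, 5, 10 and picks R; Player 1 would get 7.
Among 12, 13, 7, the best is 13 at M. Subgame-perfect outcome: (M, C) with payoffs (13, 15).

(M, C)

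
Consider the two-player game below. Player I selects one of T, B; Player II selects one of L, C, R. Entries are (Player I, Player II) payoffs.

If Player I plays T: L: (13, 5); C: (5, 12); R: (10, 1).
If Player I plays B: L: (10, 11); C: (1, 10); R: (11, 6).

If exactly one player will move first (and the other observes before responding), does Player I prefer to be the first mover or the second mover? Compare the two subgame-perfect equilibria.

first

If Player I leads: Player II's best replies are T→C, B→L; Player I's induced payoffs 5, 10; outcome (B, L), payoffs (10, 11).
If Player II leads: Player I's best replies are L→T, C→T, R→B; Player II's induced payoffs 5, 12, 6; outcome (T, C), payoffs (5, 12).
Player I gets 10 moving first and 5 moving second, so Player I prefers to move first.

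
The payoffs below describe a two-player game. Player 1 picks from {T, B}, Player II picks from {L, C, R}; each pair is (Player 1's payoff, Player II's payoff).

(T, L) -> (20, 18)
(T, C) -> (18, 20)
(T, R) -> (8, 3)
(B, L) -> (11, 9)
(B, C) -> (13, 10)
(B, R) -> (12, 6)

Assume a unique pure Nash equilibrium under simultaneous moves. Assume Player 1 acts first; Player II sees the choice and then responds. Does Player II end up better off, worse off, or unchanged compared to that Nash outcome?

unchanged

Work backward from Player II's decision.
- T: Player II compares 18, 20, 3 and picks C; Player 1 would get 18.
- B: Player II compares 9, 10, 6 and picks C; Player 1 would get 13.
Among 18, 13, the best is 18 at T. Subgame-perfect outcome: (T, C) with payoffs (18, 20).
Under simultaneous play:
Player 1's best replies: L→T; C→T; R→B.
Player II's best replies: T→C; B→C.
Only (T, C) has each player best-responding; Nash payoffs (18, 20).
Player II earns 20 sequentially versus 20 at the Nash outcome: unchanged.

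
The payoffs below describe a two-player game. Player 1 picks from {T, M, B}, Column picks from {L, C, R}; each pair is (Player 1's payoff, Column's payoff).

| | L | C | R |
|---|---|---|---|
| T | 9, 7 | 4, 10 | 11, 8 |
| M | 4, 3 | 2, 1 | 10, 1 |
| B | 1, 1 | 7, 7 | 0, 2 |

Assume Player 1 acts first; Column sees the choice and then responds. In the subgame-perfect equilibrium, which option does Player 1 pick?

Backward induction with Player 1 moving first.
- T: BR = C, leader payoff 4.
- M: BR = L, leader payoff 4.
- B: BR = C, leader payoff 7.
Maximizing over 4, 4, 7, Player 1 chooses B. Subgame-perfect outcome: (B, C) with payoffs (7, 7).

B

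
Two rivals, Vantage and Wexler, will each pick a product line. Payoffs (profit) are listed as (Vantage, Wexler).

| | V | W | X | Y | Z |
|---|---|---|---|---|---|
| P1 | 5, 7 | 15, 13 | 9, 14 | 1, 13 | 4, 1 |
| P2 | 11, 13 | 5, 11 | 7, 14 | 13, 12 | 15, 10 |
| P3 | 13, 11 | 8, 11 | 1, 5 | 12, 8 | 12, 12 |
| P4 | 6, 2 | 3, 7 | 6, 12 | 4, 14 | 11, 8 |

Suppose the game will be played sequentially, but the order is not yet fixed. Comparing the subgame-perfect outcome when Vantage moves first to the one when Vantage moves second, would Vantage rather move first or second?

If Vantage leads: Wexler's best replies are P1→X, P2→X, P3→Z, P4→Y; Vantage's induced payoffs 9, 7, 12, 4; outcome (P3, Z), payoffs (12, 12).
If Wexler leads: Vantage's best replies are V→P3, W→P1, X→P1, Y→P2, Z→P2; Wexler's induced payoffs 11, 13, 14, 12, 10; outcome (P1, X), payoffs (9, 14).
Vantage gets 12 moving first and 9 moving second, so Vantage prefers to move first.

first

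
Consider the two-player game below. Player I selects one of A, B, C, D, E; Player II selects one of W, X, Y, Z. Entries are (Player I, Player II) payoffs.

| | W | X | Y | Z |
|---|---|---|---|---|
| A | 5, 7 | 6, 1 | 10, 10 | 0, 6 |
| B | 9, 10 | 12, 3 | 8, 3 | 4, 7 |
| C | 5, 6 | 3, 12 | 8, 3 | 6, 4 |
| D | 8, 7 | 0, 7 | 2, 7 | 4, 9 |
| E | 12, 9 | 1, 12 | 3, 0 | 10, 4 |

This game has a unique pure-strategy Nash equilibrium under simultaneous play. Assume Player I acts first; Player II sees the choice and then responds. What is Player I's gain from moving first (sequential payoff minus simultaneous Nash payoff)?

Work backward from Player II's decision.
- A → Player II plays Y (best of 7, 1, 10, 6); Player I gets 10.
- B → Player II plays W (best of 10, 3, 3, 7); Player I gets 9.
- C → Player II plays X (best of 6, 12, 3, 4); Player I gets 3.
- D → Player II plays Z (best of 7, 7, 7, 9); Player I gets 4.
- E → Player II plays X (best of 9, 12, 0, 4); Player I gets 1.
Maximizing over 10, 9, 3, 4, 1, Player I chooses A. Subgame-perfect outcome: (A, Y) with payoffs (10, 10).
Under simultaneous play:
Player I's best replies: W→E; X→B; Y→A; Z→E.
Player II's best replies: A→Y; B→W; C→X; D→Z; E→X.
Only (A, Y) has each player best-responding; Nash payoffs (10, 10).
Player I's commitment gain: 10 − 10 = 0.

0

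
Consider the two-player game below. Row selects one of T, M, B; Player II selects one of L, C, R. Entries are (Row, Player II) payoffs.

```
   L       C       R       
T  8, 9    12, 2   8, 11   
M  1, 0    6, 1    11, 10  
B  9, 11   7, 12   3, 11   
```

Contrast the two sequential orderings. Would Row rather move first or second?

If Row leads: Player II's best replies are T→R, M→R, B→C; Row's induced payoffs 8, 11, 7; outcome (M, R), payoffs (11, 10).
If Player II leads: Row's best replies are L→B, C→T, R→M; Player II's induced payoffs 11, 2, 10; outcome (B, L), payoffs (9, 11).
Row gets 11 moving first and 9 moving second, so Row prefers to move first.

first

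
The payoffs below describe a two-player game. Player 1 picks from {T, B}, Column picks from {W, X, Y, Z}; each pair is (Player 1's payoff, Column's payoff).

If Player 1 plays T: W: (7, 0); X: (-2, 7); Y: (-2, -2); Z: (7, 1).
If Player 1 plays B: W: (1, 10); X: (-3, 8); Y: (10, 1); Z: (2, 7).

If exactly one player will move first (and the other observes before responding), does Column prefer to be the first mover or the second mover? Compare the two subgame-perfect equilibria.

second

If Player 1 leads: Column's best replies are T→X, B→W; Player 1's induced payoffs -2, 1; outcome (B, W), payoffs (1, 10).
If Column leads: Player 1's best replies are W→T, X→T, Y→B, Z→T; Column's induced payoffs 0, 7, 1, 1; outcome (T, X), payoffs (-2, 7).
Column gets 7 moving first and 10 moving second, so Column prefers to move second.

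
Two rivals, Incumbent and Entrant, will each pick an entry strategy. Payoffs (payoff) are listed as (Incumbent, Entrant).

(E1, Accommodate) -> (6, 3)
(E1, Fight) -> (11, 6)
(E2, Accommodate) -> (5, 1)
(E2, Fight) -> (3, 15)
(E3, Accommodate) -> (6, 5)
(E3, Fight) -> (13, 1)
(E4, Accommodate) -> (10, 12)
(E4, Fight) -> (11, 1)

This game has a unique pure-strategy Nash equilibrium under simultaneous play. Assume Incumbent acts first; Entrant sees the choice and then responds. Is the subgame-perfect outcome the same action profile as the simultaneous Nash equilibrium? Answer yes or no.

no

Backward induction with Incumbent moving first.
- E1: BR = Fight, leader payoff 11.
- E2: BR = Fight, leader payoff 3.
- E3: BR = Accommodate, leader payoff 6.
- E4: BR = Accommodate, leader payoff 10.
Maximizing over 11, 3, 6, 10, Incumbent chooses E1. Subgame-perfect outcome: (E1, Fight) with payoffs (11, 6).
Under simultaneous play:
Incumbent's best replies: Accommodate→E4; Fight→E3.
Entrant's best replies: E1→Fight; E2→Fight; E3→Accommodate; E4→Accommodate.
The unique mutual best reply is (E4, Accommodate), giving (10, 12).
Sequential outcome (E1, Fight) differs from the Nash profile (E4, Accommodate).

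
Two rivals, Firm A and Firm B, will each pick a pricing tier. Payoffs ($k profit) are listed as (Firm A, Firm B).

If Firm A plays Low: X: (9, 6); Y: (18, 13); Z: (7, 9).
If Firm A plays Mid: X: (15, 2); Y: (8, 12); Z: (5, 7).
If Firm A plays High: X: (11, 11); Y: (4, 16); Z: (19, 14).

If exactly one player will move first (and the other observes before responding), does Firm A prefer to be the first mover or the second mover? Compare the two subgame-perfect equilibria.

If Firm A leads: Firm B's best replies are Low→Y, Mid→Y, High→Y; Firm A's induced payoffs 18, 8, 4; outcome (Low, Y), payoffs (18, 13).
If Firm B leads: Firm A's best replies are X→Mid, Y→Low, Z→High; Firm B's induced payoffs 2, 13, 14; outcome (High, Z), payoffs (19, 14).
Firm A gets 18 moving first and 19 moving second, so Firm A prefers to move second.

second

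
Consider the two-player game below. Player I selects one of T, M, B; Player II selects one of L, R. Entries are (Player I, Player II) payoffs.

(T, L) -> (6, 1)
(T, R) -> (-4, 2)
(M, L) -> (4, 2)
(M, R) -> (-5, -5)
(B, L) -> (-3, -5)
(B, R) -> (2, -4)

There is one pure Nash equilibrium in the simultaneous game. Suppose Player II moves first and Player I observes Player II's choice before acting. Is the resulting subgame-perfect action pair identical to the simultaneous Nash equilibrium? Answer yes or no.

no

Player I best-responds to each possible Player II move:
- L: Player I compares 6, 4, -3 and picks T; Player II would get 1.
- R: Player I compares -4, -5, 2 and picks B; Player II would get -4.
Player II's induced payoffs are 1, -4, so Player II commits to L. Subgame-perfect outcome: (T, L) with payoffs (6, 1).
Now find the simultaneous Nash equilibrium.
Player I's best replies: L→T; R→B.
Player II's best replies: T→R; M→L; B→R.
Only (B, R) has each player best-responding; Nash payoffs (2, -4).
Sequential outcome (T, L) differs from the Nash profile (B, R).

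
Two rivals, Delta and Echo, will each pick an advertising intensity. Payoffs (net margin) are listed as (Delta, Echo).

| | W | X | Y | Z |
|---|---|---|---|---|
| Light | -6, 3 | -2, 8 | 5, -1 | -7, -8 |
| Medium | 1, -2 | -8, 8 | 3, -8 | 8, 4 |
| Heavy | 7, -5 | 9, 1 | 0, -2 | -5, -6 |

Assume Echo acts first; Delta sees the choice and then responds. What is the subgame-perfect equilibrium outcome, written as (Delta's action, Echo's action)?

Work backward from Delta's decision.
- W: BR = Heavy, leader payoff -5.
- X: BR = Heavy, leader payoff 1.
- Y: BR = Light, leader payoff -1.
- Z: BR = Medium, leader payoff 4.
Among -5, 1, -1, 4, the best is 4 at Z. Subgame-perfect outcome: (Medium, Z) with payoffs (8, 4).

(Medium, Z)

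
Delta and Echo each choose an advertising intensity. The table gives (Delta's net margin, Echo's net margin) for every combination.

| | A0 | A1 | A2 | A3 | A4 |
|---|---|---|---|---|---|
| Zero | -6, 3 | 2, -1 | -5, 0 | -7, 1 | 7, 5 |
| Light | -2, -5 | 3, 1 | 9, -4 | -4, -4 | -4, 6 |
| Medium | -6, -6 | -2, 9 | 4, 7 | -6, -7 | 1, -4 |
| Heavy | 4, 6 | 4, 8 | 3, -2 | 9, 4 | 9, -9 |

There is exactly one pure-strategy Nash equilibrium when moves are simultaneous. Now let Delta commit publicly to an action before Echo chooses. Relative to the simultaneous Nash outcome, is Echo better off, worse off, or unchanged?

worse off

Backward induction with Delta moving first.
- Zero: Echo compares 3, -1, 0, 1, 5 and picks A4; Delta would get 7.
- Light: Echo compares -5, 1, -4, -4, 6 and picks A4; Delta would get -4.
- Medium: Echo compares -6, 9, 7, -7, -4 and picks A1; Delta would get -2.
- Heavy: Echo compares 6, 8, -2, 4, -9 and picks A1; Delta would get 4.
Delta's induced payoffs are 7, -4, -2, 4, so Delta commits to Zero. Subgame-perfect outcome: (Zero, A4) with payoffs (7, 5).
Under simultaneous play:
Delta's best replies: A0→Heavy; A1→Heavy; A2→Light; A3→Heavy; A4→Heavy.
Echo's best replies: Zero→A4; Light→A4; Medium→A1; Heavy→A1.
Only (Heavy, A1) has each player best-responding; Nash payoffs (4, 8).
Echo earns 5 sequentially versus 8 at the Nash outcome: worse off.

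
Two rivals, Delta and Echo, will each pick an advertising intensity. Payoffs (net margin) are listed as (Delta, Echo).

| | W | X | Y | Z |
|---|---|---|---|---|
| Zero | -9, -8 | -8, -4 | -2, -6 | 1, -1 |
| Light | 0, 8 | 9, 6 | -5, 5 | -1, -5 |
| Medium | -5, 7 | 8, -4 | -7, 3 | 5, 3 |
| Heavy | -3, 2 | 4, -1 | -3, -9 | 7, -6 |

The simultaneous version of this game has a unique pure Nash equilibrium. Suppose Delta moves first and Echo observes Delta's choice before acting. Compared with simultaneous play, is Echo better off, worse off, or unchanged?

worse off

Work backward from Echo's decision.
- Zero: BR = Z, leader payoff 1.
- Light: BR = W, leader payoff 0.
- Medium: BR = W, leader payoff -5.
- Heavy: BR = W, leader payoff -3.
Among 1, 0, -5, -3, the best is 1 at Zero. Subgame-perfect outcome: (Zero, Z) with payoffs (1, -1).
Now find the simultaneous Nash equilibrium.
Delta's best replies: W→Light; X→Light; Y→Zero; Z→Heavy.
Echo's best replies: Zero→Z; Light→W; Medium→W; Heavy→W.
Only (Light, W) has each player best-responding; Nash payoffs (0, 8).
Echo earns -1 sequentially versus 8 at the Nash outcome: worse off.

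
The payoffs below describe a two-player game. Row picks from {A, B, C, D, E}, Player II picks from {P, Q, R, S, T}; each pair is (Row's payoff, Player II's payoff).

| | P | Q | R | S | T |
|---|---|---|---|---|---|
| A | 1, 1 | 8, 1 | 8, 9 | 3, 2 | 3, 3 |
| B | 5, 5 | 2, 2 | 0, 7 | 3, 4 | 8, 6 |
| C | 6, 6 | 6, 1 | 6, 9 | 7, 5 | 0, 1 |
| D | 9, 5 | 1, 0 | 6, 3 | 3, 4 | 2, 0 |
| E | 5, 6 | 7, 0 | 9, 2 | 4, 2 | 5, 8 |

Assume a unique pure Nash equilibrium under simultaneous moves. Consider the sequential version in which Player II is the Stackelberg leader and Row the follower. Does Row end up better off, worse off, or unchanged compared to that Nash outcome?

worse off

Work backward from Row's decision.
- P → Row plays D (best of 1, 5, 6, 9, 5); Player II gets 5.
- Q → Row plays A (best of 8, 2, 6, 1, 7); Player II gets 1.
- R → Row plays E (best of 8, 0, 6, 6, 9); Player II gets 2.
- S → Row plays C (best of 3, 3, 7, 3, 4); Player II gets 5.
- T → Row plays B (best of 3, 8, 0, 2, 5); Player II gets 6.
Maximizing over 5, 1, 2, 5, 6, Player II chooses T. Subgame-perfect outcome: (B, T) with payoffs (8, 6).
Now find the simultaneous Nash equilibrium.
Row's best replies: P→D; Q→A; R→E; S→C; T→B.
Player II's best replies: A→R; B→R; C→R; D→P; E→T.
Only (D, P) has each player best-responding; Nash payoffs (9, 5).
Row earns 8 sequentially versus 9 at the Nash outcome: worse off.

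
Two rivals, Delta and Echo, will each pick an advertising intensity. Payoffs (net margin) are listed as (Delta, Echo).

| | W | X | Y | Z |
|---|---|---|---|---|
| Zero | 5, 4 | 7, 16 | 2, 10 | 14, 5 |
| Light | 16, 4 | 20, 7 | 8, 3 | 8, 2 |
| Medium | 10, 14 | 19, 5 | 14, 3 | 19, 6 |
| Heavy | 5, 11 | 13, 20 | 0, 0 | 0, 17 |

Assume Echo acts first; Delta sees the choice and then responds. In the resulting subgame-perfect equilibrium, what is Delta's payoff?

Backward induction with Echo moving first.
- W → Delta plays Light (best of 5, 16, 10, 5); Echo gets 4.
- X → Delta plays Light (best of 7, 20, 19, 13); Echo gets 7.
- Y → Delta plays Medium (best of 2, 8, 14, 0); Echo gets 3.
- Z → Delta plays Medium (best of 14, 8, 19, 0); Echo gets 6.
Among 4, 7, 3, 6, the best is 7 at X. Subgame-perfect outcome: (Light, X) with payoffs (20, 7).

20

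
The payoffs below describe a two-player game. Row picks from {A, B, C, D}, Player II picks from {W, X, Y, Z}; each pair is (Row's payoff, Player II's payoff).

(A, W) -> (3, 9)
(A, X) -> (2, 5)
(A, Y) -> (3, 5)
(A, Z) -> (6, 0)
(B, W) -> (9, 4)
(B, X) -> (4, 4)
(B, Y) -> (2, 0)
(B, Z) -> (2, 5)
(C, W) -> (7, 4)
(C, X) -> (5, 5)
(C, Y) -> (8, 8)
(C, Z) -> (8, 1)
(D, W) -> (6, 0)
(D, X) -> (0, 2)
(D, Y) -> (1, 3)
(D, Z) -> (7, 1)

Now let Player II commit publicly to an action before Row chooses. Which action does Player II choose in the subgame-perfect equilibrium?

Backward induction with Player II moving first.
- W → Row plays B (best of 3, 9, 7, 6); Player II gets 4.
- X → Row plays C (best of 2, 4, 5, 0); Player II gets 5.
- Y → Row plays C (best of 3, 2, 8, 1); Player II gets 8.
- Z → Row plays C (best of 6, 2, 8, 7); Player II gets 1.
Player II's induced payoffs are 4, 5, 8, 1, so Player II commits to Y. Subgame-perfect outcome: (C, Y) with payoffs (8, 8).

Y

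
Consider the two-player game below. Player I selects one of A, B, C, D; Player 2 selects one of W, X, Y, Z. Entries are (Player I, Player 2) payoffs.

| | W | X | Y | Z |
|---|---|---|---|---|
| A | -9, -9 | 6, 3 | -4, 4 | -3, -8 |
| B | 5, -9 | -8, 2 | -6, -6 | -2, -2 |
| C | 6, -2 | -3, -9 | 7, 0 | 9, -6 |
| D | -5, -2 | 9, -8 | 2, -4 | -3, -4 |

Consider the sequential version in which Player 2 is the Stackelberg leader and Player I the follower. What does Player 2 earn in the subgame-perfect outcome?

Solve by backward induction (Player 2 leads).
- W → Player I plays C (best of -9, 5, 6, -5); Player 2 gets -2.
- X → Player I plays D (best of 6, -8, -3, 9); Player 2 gets -8.
- Y → Player I plays C (best of -4, -6, 7, 2); Player 2 gets 0.
- Z → Player I plays C (best of -3, -2, 9, -3); Player 2 gets -6.
Maximizing over -2, -8, 0, -6, Player 2 chooses Y. Subgame-perfect outcome: (C, Y) with payoffs (7, 0).

0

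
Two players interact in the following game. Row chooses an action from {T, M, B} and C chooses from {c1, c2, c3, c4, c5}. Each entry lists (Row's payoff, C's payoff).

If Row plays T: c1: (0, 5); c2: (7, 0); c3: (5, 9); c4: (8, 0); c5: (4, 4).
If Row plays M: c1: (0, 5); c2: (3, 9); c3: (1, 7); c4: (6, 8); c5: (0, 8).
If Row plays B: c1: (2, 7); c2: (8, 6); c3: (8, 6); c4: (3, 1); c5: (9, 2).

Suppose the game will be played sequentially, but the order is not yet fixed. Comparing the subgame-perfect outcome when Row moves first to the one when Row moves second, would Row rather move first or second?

If Row leads: C's best replies are T→c3, M→c2, B→c1; Row's induced payoffs 5, 3, 2; outcome (T, c3), payoffs (5, 9).
If C leads: Row's best replies are c1→B, c2→B, c3→B, c4→T, c5→B; C's induced payoffs 7, 6, 6, 0, 2; outcome (B, c1), payoffs (2, 7).
Row gets 5 moving first and 2 moving second, so Row prefers to move first.

first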